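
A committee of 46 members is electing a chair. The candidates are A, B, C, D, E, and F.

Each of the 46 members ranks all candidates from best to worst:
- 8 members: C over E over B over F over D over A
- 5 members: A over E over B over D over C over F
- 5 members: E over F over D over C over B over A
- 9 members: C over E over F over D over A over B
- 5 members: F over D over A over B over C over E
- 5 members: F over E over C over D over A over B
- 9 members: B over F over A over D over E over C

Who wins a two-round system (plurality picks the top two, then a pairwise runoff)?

Round 1 first-place votes: A 5, B 9, C 17, D 0, E 5, F 10. C and F advance.
Runoff: C is ranked above F on 22 ballots, F above C on 24.

F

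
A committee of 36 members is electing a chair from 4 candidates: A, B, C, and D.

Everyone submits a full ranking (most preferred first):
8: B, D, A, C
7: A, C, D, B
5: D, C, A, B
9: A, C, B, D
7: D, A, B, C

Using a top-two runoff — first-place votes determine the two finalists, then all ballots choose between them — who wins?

Round 1 first-place votes: A 16, B 8, C 0, D 12. A and D advance.
Runoff: A is ranked above D on 16 ballots, D above A on 20.

D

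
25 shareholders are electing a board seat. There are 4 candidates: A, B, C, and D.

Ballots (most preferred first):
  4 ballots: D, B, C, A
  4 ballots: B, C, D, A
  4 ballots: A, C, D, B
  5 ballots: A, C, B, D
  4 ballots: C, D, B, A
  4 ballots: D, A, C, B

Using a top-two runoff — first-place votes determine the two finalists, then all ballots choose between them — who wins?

D

Round 1 first-place votes: A 9, B 4, C 4, D 8. A and D advance.
Runoff: A is ranked above D on 9 ballots, D above A on 16.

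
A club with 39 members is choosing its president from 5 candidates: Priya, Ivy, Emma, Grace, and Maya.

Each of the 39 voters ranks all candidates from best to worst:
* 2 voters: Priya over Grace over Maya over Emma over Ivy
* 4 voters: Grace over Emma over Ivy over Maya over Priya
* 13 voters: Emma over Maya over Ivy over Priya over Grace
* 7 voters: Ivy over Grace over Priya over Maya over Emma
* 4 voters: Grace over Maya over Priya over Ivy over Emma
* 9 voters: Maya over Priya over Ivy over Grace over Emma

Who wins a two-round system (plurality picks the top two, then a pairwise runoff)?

Maya

Round 1 first-place votes: Priya 2, Ivy 7, Emma 13, Grace 8, Maya 9. Emma and Maya advance.
Runoff: Emma is ranked above Maya on 17 ballots, Maya above Emma on 22.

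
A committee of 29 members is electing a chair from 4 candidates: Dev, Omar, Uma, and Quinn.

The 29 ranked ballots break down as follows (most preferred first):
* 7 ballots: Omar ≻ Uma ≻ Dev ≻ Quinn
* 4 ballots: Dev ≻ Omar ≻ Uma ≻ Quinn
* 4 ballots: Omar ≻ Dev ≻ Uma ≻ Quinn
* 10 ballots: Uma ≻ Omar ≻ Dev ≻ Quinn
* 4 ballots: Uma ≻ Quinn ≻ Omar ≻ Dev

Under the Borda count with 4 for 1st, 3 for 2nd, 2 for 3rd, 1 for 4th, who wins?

Dev: 7×2 + 4×4 + 4×3 + 10×2 + 4×1 = 66
Omar: 7×4 + 4×3 + 4×4 + 10×3 + 4×2 = 94
Uma: 7×3 + 4×2 + 4×2 + 10×4 + 4×4 = 93
Quinn: 7×1 + 4×1 + 4×1 + 10×1 + 4×3 = 37

Omar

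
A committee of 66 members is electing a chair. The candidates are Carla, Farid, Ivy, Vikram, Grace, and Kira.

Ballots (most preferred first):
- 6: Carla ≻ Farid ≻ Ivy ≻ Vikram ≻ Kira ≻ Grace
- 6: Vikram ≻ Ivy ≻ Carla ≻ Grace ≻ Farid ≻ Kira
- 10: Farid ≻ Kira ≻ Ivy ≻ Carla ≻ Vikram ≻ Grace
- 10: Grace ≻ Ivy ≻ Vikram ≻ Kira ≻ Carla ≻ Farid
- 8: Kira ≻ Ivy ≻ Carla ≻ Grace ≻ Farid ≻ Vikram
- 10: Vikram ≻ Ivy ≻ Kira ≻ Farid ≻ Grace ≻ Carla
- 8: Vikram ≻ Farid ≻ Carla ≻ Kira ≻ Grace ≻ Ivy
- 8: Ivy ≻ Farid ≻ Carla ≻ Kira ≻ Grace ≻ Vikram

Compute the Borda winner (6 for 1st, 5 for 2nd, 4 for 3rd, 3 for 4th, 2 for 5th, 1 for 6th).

Carla: 6×6 + 6×4 + 10×3 + 10×2 + 8×4 + 10×1 + 8×4 + 8×4 = 216
Farid: 6×5 + 6×2 + 10×6 + 10×1 + 8×2 + 10×3 + 8×5 + 8×5 = 238
Ivy: 6×4 + 6×5 + 10×4 + 10×5 + 8×5 + 10×5 + 8×1 + 8×6 = 290
Vikram: 6×3 + 6×6 + 10×2 + 10×4 + 8×1 + 10×6 + 8×6 + 8×1 = 238
Grace: 6×1 + 6×3 + 10×1 + 10×6 + 8×3 + 10×2 + 8×2 + 8×2 = 170
Kira: 6×2 + 6×1 + 10×5 + 10×3 + 8×6 + 10×4 + 8×3 + 8×3 = 234

Ivy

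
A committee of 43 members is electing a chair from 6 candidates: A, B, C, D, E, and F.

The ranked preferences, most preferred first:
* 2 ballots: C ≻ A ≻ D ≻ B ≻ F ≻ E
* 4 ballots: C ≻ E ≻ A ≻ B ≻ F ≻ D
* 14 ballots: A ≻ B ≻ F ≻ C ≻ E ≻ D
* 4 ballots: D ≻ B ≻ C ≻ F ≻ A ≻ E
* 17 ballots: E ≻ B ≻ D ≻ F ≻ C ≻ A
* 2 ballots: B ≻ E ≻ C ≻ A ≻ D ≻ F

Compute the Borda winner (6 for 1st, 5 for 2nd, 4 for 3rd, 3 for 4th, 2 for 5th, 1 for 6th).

B

A: 2×5 + 4×4 + 14×6 + 4×2 + 17×1 + 2×3 = 141
B: 2×3 + 4×3 + 14×5 + 4×5 + 17×5 + 2×6 = 205
C: 2×6 + 4×6 + 14×3 + 4×4 + 17×2 + 2×4 = 136
D: 2×4 + 4×1 + 14×1 + 4×6 + 17×4 + 2×2 = 122
E: 2×1 + 4×5 + 14×2 + 4×1 + 17×6 + 2×5 = 166
F: 2×2 + 4×2 + 14×4 + 4×3 + 17×3 + 2×1 = 133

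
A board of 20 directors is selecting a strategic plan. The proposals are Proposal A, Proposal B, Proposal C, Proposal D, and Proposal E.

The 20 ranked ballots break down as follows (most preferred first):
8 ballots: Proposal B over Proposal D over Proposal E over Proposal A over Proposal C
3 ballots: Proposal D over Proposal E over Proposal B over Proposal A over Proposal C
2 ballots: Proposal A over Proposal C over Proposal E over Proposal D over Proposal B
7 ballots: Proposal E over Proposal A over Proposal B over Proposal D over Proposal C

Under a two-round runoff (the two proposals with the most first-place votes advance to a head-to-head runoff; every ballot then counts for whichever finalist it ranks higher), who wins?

Proposal E

Round 1 first-place votes: Proposal A 2, Proposal B 8, Proposal C 0, Proposal D 3, Proposal E 7. Proposal B and Proposal E advance.
Runoff: Proposal B is ranked above Proposal E on 8 ballots, Proposal E above Proposal B on 12.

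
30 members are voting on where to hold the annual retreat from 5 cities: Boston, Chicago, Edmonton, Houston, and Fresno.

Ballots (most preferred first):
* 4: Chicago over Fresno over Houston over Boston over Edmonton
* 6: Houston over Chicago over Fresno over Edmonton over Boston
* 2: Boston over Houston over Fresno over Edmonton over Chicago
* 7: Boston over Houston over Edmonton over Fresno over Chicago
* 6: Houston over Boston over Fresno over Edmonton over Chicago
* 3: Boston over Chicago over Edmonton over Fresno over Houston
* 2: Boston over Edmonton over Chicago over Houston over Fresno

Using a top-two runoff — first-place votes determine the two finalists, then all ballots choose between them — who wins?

Round 1 first-place votes: Boston 14, Chicago 4, Edmonton 0, Houston 12, Fresno 0. Boston and Houston advance.
Runoff: Boston is ranked above Houston on 14 ballots, Houston above Boston on 16.

Houston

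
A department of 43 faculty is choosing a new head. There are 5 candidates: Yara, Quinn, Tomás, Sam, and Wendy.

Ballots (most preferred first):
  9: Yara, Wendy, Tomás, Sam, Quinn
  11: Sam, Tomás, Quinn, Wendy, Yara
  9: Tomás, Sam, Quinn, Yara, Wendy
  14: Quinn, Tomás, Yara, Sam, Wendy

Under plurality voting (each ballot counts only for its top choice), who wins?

First-place votes: Yara 9, Quinn 14, Tomás 9, Sam 11, Wendy 0.

Quinn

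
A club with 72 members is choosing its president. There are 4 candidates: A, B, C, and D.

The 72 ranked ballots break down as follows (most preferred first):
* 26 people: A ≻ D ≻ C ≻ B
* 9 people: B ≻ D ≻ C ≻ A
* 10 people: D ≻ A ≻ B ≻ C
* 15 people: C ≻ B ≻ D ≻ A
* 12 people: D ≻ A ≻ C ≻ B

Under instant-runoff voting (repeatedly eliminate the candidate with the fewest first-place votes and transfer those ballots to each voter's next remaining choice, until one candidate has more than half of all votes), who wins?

D

Round 1: A 26, B 9, C 15, D 22. B eliminated.
Round 2: A 26, C 15, D 31. C eliminated.
Round 3: A 26, D 46. D has a majority (≥37).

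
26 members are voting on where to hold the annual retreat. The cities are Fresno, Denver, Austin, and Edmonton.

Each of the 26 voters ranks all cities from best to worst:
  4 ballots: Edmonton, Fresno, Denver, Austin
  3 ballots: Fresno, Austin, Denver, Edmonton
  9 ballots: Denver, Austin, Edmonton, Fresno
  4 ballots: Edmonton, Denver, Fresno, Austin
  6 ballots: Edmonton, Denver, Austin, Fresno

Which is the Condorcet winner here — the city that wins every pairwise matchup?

Edmonton

Edmonton vs Fresno: 23–3
Edmonton vs Denver: 14–12
Edmonton vs Austin: 14–12
Edmonton beats every other city.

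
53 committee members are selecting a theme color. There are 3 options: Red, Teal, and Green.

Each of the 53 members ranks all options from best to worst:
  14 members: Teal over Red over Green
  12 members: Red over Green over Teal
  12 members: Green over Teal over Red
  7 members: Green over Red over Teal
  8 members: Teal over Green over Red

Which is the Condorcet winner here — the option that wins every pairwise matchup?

Green vs Red: 27–26
Green vs Teal: 31–22
Green beats every other option.

Green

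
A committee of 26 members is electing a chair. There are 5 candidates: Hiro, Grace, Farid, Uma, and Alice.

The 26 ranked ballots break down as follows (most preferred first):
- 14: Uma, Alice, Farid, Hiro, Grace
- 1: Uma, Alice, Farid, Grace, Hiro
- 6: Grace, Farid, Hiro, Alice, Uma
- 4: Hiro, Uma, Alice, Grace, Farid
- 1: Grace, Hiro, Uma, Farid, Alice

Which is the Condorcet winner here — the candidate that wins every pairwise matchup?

Uma

Uma vs Hiro: 15–11
Uma vs Grace: 19–7
Uma vs Farid: 20–6
Uma vs Alice: 20–6
Uma beats every other candidate.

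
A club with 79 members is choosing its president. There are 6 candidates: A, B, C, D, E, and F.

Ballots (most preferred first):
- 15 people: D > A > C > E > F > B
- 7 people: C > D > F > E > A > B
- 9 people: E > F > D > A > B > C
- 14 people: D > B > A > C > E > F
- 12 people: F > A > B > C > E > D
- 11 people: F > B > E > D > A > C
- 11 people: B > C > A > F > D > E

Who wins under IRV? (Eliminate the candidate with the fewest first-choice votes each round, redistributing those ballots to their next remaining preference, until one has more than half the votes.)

Round 1: A 0, B 11, C 7, D 29, E 9, F 23. A eliminated.
Round 2: B 11, C 7, D 29, E 9, F 23. C eliminated.
Round 3: B 11, D 36, E 9, F 23. E eliminated.
Round 4: B 11, D 36, F 32. B eliminated.
Round 5: D 36, F 43. F has a majority (≥40).

F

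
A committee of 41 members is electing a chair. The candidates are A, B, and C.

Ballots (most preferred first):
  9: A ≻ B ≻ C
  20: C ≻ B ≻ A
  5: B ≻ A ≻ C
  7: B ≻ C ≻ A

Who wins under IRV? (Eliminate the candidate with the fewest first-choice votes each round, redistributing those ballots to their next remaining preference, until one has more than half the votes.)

Round 1: A 9, B 12, C 20. A eliminated.
Round 2: B 21, C 20. B has a majority (≥21).

B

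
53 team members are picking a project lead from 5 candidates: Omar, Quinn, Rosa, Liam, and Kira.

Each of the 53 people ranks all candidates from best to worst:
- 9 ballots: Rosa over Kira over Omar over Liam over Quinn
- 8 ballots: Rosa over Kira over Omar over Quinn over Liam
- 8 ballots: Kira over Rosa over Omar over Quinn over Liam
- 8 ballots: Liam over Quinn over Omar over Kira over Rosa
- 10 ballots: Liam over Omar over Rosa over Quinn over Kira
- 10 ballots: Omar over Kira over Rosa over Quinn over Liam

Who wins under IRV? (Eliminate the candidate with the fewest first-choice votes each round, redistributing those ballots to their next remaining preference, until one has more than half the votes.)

Round 1: Omar 10, Quinn 0, Rosa 17, Liam 18, Kira 8. Quinn eliminated.
Round 2: Omar 10, Rosa 17, Liam 18, Kira 8. Kira eliminated.
Round 3: Omar 10, Rosa 25, Liam 18. Omar eliminated.
Round 4: Rosa 35, Liam 18. Rosa has a majority (≥27).

Rosa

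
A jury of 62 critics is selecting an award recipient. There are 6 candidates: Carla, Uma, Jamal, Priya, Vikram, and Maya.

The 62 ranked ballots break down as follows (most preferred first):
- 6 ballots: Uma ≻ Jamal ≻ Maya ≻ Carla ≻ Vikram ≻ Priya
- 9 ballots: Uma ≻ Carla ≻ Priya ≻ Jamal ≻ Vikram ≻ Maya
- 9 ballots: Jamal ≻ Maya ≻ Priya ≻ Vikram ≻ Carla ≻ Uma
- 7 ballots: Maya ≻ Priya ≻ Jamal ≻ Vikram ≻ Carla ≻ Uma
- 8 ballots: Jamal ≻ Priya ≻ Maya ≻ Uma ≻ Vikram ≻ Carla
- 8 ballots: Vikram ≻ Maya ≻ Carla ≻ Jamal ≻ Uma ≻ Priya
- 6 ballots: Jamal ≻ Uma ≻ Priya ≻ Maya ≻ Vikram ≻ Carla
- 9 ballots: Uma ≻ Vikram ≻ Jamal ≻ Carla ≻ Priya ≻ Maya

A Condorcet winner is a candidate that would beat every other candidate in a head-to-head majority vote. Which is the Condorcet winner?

Jamal

Jamal vs Carla: 45–17
Jamal vs Uma: 38–24
Jamal vs Priya: 46–16
Jamal vs Vikram: 45–17
Jamal vs Maya: 47–15
Jamal beats every other candidate.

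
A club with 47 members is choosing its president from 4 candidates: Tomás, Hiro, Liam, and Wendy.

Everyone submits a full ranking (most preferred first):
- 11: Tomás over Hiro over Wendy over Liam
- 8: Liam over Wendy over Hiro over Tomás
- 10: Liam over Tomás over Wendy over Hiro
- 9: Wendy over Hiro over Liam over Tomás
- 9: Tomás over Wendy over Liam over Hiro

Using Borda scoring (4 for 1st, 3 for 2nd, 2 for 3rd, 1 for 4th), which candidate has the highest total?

Wendy

Tomás: 11×4 + 8×1 + 10×3 + 9×1 + 9×4 = 127
Hiro: 11×3 + 8×2 + 10×1 + 9×3 + 9×1 = 95
Liam: 11×1 + 8×4 + 10×4 + 9×2 + 9×2 = 119
Wendy: 11×2 + 8×3 + 10×2 + 9×4 + 9×3 = 129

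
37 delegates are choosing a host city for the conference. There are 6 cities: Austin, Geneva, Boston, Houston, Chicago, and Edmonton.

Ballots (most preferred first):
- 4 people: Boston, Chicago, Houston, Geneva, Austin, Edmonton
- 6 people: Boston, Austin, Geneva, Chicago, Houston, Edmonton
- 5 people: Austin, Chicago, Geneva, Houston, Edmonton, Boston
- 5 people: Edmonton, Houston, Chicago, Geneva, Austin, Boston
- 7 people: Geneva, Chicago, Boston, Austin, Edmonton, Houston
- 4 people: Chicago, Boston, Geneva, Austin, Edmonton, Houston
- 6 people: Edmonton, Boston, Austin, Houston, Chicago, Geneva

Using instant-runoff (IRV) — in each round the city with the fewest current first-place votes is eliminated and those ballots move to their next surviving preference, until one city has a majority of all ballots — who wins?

Boston

Round 1: Austin 5, Geneva 7, Boston 10, Houston 0, Chicago 4, Edmonton 11. Houston eliminated.
Round 2: Austin 5, Geneva 7, Boston 10, Chicago 4, Edmonton 11. Chicago eliminated.
Round 3: Austin 5, Geneva 7, Boston 14, Edmonton 11. Austin eliminated.
Round 4: Geneva 12, Boston 14, Edmonton 11. Edmonton eliminated.
Round 5: Geneva 17, Boston 20. Boston has a majority (≥19).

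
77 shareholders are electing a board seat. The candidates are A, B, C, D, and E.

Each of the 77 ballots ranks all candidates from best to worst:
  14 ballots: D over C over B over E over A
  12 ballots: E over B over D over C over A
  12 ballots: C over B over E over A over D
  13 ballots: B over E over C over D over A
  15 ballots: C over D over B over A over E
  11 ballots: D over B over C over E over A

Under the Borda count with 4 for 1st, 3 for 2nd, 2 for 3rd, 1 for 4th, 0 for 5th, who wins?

B

A: 14×0 + 12×0 + 12×1 + 13×0 + 15×1 + 11×0 = 27
B: 14×2 + 12×3 + 12×3 + 13×4 + 15×2 + 11×3 = 215
C: 14×3 + 12×1 + 12×4 + 13×2 + 15×4 + 11×2 = 210
D: 14×4 + 12×2 + 12×0 + 13×1 + 15×3 + 11×4 = 182
E: 14×1 + 12×4 + 12×2 + 13×3 + 15×0 + 11×1 = 136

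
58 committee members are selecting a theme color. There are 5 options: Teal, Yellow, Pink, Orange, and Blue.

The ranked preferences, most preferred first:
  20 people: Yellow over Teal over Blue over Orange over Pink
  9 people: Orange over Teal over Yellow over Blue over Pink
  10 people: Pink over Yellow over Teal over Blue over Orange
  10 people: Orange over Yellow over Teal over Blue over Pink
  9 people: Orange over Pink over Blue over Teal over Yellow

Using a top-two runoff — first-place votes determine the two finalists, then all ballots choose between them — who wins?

Yellow

Round 1 first-place votes: Teal 0, Yellow 20, Pink 10, Orange 28, Blue 0. Orange and Yellow advance.
Runoff: Orange is ranked above Yellow on 28 ballots, Yellow above Orange on 30.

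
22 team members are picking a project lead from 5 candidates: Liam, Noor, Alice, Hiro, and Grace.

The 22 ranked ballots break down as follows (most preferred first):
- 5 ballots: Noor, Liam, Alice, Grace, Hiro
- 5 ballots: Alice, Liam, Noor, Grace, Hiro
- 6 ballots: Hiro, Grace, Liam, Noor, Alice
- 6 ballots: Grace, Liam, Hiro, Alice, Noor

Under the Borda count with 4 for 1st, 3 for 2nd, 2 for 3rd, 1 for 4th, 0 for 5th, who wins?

Liam: 5×3 + 5×3 + 6×2 + 6×3 = 60
Noor: 5×4 + 5×2 + 6×1 + 6×0 = 36
Alice: 5×2 + 5×4 + 6×0 + 6×1 = 36
Hiro: 5×0 + 5×0 + 6×4 + 6×2 = 36
Grace: 5×1 + 5×1 + 6×3 + 6×4 = 52

Liam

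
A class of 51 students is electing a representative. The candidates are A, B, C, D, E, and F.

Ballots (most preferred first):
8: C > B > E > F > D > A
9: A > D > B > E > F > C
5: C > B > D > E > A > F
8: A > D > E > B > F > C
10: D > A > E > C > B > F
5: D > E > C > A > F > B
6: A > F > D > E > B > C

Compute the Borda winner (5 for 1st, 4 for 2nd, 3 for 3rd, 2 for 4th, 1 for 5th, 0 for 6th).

A: 8×0 + 9×5 + 5×1 + 8×5 + 10×4 + 5×2 + 6×5 = 170
B: 8×4 + 9×3 + 5×4 + 8×2 + 10×1 + 5×0 + 6×1 = 111
C: 8×5 + 9×0 + 5×5 + 8×0 + 10×2 + 5×3 + 6×0 = 100
D: 8×1 + 9×4 + 5×3 + 8×4 + 10×5 + 5×5 + 6×3 = 184
E: 8×3 + 9×2 + 5×2 + 8×3 + 10×3 + 5×4 + 6×2 = 138
F: 8×2 + 9×1 + 5×0 + 8×1 + 10×0 + 5×1 + 6×4 = 62

D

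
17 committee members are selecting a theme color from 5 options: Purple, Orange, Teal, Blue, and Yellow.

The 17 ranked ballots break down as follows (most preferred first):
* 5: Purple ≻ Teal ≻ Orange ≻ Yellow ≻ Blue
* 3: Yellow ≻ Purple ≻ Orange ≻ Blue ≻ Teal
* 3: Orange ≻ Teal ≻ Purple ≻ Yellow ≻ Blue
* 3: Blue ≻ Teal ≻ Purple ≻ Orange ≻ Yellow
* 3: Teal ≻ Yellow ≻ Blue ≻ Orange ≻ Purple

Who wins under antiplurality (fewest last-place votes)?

Orange

Last-place votes: Purple 3, Orange 0, Teal 3, Blue 8, Yellow 3.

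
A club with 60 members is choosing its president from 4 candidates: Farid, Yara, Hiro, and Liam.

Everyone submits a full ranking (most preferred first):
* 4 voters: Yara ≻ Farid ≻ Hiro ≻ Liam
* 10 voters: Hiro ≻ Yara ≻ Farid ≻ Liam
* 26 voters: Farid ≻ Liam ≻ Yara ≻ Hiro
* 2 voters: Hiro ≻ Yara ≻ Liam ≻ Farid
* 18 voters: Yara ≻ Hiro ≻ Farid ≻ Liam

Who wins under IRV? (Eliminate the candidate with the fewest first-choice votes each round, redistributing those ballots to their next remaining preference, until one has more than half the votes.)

Yara

Round 1: Farid 26, Yara 22, Hiro 12, Liam 0. Liam eliminated.
Round 2: Farid 26, Yara 22, Hiro 12. Hiro eliminated.
Round 3: Farid 26, Yara 34. Yara has a majority (≥31).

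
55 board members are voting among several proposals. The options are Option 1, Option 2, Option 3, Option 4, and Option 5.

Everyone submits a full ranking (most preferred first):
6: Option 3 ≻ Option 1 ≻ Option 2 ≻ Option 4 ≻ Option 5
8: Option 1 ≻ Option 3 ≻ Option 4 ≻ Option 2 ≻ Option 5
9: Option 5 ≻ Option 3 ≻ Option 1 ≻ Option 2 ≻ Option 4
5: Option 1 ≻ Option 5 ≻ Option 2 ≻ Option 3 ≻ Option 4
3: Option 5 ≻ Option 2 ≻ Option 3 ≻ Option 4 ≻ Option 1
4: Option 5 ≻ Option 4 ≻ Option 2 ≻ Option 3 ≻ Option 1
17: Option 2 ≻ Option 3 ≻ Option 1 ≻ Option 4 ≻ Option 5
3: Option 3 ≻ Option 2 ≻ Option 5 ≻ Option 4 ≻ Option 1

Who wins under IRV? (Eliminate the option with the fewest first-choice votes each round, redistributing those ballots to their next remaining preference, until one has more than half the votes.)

Option 1

Round 1: Option 1 13, Option 2 17, Option 3 9, Option 4 0, Option 5 16. Option 4 eliminated.
Round 2: Option 1 13, Option 2 17, Option 3 9, Option 5 16. Option 3 eliminated.
Round 3: Option 1 19, Option 2 20, Option 5 16. Option 5 eliminated.
Round 4: Option 1 28, Option 2 27. Option 1 has a majority (≥28).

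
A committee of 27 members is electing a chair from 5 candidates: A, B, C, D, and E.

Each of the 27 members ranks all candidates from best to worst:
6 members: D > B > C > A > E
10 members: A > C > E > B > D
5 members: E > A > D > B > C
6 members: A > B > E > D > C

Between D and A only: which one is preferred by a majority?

A

D is ranked above A on 6 ballots; A above D on 21.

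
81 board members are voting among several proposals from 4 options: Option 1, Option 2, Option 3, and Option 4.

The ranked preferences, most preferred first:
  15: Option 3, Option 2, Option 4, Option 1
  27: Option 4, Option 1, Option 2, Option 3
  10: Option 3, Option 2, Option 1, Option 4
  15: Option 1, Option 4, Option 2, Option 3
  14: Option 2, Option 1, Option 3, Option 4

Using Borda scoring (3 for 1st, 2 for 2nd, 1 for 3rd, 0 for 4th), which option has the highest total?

Option 1: 15×0 + 27×2 + 10×1 + 15×3 + 14×2 = 137
Option 2: 15×2 + 27×1 + 10×2 + 15×1 + 14×3 = 134
Option 3: 15×3 + 27×0 + 10×3 + 15×0 + 14×1 = 89
Option 4: 15×1 + 27×3 + 10×0 + 15×2 + 14×0 = 126

Option 1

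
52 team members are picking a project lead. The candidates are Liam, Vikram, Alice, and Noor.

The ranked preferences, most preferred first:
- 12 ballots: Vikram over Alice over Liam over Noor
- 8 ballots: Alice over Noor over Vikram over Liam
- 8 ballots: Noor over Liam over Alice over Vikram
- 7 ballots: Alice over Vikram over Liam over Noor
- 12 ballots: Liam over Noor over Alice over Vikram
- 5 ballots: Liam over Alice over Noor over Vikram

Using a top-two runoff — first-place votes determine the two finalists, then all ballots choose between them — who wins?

Round 1 first-place votes: Liam 17, Vikram 12, Alice 15, Noor 8. Liam and Alice advance.
Runoff: Liam is ranked above Alice on 25 ballots, Alice above Liam on 27.

Alice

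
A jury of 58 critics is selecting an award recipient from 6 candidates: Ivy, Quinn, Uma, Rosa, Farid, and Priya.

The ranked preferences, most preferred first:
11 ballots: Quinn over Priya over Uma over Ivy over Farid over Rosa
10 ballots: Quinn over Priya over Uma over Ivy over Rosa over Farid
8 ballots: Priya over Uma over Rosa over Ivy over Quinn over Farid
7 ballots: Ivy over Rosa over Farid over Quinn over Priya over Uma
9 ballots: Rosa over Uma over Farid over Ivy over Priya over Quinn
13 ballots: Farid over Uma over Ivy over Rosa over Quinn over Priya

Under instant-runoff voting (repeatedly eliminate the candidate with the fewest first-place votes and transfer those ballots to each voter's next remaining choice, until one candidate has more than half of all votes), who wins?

Rosa

Round 1: Ivy 7, Quinn 21, Uma 0, Rosa 9, Farid 13, Priya 8. Uma eliminated.
Round 2: Ivy 7, Quinn 21, Rosa 9, Farid 13, Priya 8. Ivy eliminated.
Round 3: Quinn 21, Rosa 16, Farid 13, Priya 8. Priya eliminated.
Round 4: Quinn 21, Rosa 24, Farid 13. Farid eliminated.
Round 5: Quinn 21, Rosa 37. Rosa has a majority (≥30).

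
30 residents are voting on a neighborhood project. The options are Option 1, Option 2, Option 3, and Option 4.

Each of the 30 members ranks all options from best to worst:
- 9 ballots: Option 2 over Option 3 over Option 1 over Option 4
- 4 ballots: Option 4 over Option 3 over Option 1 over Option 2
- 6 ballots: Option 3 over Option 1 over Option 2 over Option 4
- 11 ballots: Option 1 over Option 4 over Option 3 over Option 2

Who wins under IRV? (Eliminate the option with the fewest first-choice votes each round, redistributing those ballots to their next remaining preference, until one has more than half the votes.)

Round 1: Option 1 11, Option 2 9, Option 3 6, Option 4 4. Option 4 eliminated.
Round 2: Option 1 11, Option 2 9, Option 3 10. Option 2 eliminated.
Round 3: Option 1 11, Option 3 19. Option 3 has a majority (≥16).

Option 3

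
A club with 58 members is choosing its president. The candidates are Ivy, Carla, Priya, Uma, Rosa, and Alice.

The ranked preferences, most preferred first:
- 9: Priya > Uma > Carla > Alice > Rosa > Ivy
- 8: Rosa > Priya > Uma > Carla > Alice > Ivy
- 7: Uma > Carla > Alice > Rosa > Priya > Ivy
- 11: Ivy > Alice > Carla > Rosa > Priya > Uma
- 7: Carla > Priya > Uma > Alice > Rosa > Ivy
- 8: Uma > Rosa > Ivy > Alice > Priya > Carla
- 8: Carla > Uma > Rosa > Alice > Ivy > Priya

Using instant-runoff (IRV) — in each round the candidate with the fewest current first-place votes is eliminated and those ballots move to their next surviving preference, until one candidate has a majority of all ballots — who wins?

Round 1: Ivy 11, Carla 15, Priya 9, Uma 15, Rosa 8, Alice 0. Alice eliminated.
Round 2: Ivy 11, Carla 15, Priya 9, Uma 15, Rosa 8. Rosa eliminated.
Round 3: Ivy 11, Carla 15, Priya 17, Uma 15. Ivy eliminated.
Round 4: Carla 26, Priya 17, Uma 15. Uma eliminated.
Round 5: Carla 33, Priya 25. Carla has a majority (≥30).

Carla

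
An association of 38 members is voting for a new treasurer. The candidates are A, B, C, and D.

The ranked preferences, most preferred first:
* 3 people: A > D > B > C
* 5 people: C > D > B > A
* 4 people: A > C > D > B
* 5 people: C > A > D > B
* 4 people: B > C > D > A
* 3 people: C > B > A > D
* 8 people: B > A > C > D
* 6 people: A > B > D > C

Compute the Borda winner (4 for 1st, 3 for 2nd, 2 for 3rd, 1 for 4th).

A: 3×4 + 5×1 + 4×4 + 5×3 + 4×1 + 3×2 + 8×3 + 6×4 = 106
B: 3×2 + 5×2 + 4×1 + 5×1 + 4×4 + 3×3 + 8×4 + 6×3 = 100
C: 3×1 + 5×4 + 4×3 + 5×4 + 4×3 + 3×4 + 8×2 + 6×1 = 101
D: 3×3 + 5×3 + 4×2 + 5×2 + 4×2 + 3×1 + 8×1 + 6×2 = 73

A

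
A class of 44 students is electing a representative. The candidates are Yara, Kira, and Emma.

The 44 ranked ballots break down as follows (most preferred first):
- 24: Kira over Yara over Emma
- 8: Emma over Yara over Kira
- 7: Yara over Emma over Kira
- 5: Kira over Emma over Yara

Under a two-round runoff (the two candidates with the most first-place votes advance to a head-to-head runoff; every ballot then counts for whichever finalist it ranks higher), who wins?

Kira

Round 1 first-place votes: Yara 7, Kira 29, Emma 8. Kira and Emma advance.
Runoff: Kira is ranked above Emma on 29 ballots, Emma above Kira on 15.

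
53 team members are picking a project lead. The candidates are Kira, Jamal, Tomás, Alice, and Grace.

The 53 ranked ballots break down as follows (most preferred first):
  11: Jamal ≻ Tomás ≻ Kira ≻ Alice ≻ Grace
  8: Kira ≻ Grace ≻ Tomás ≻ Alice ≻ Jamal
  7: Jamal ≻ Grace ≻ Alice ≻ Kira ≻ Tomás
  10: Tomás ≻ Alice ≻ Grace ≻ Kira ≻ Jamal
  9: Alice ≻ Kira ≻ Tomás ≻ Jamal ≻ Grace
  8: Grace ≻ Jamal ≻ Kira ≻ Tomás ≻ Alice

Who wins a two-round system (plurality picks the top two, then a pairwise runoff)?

Tomás

Round 1 first-place votes: Kira 8, Jamal 18, Tomás 10, Alice 9, Grace 8. Jamal and Tomás advance.
Runoff: Jamal is ranked above Tomás on 26 ballots, Tomás above Jamal on 27.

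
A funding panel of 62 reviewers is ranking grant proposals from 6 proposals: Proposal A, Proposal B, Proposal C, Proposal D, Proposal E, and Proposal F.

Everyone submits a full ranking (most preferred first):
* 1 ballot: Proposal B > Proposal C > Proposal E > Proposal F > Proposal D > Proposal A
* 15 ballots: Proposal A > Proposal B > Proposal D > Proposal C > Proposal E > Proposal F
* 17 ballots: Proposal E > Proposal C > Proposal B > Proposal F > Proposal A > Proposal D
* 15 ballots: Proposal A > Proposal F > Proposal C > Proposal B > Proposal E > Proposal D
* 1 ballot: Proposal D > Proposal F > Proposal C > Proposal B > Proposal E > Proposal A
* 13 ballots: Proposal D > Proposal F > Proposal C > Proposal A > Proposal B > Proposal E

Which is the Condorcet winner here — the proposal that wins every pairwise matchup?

Proposal C

Proposal C vs Proposal A: 32–30
Proposal C vs Proposal B: 46–16
Proposal C vs Proposal D: 33–29
Proposal C vs Proposal E: 45–17
Proposal C vs Proposal F: 33–29
Proposal C beats every other proposal.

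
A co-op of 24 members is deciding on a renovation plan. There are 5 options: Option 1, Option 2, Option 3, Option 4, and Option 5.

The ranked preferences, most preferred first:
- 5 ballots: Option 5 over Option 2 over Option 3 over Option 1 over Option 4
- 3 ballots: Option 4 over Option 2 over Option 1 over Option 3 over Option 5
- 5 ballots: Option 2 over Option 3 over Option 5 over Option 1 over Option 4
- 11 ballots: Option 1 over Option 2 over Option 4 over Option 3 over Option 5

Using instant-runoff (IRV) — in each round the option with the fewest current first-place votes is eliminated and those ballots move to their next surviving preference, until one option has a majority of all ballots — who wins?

Option 2

Round 1: Option 1 11, Option 2 5, Option 3 0, Option 4 3, Option 5 5. Option 3 eliminated.
Round 2: Option 1 11, Option 2 5, Option 4 3, Option 5 5. Option 4 eliminated.
Round 3: Option 1 11, Option 2 8, Option 5 5. Option 5 eliminated.
Round 4: Option 1 11, Option 2 13. Option 2 has a majority (≥13).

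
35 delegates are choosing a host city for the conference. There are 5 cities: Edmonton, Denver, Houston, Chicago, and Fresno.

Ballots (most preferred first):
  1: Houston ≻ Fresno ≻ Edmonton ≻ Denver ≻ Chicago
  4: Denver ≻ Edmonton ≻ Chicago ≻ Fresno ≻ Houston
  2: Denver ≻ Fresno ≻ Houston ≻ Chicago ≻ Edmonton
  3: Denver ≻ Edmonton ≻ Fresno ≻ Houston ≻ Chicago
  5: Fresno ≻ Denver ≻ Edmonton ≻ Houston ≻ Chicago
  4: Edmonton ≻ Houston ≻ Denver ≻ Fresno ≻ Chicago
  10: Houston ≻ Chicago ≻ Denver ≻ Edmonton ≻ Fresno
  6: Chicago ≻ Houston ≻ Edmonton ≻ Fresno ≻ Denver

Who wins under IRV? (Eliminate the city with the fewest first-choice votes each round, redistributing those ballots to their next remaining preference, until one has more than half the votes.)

Round 1: Edmonton 4, Denver 9, Houston 11, Chicago 6, Fresno 5. Edmonton eliminated.
Round 2: Denver 9, Houston 15, Chicago 6, Fresno 5. Fresno eliminated.
Round 3: Denver 14, Houston 15, Chicago 6. Chicago eliminated.
Round 4: Denver 14, Houston 21. Houston has a majority (≥18).

Houston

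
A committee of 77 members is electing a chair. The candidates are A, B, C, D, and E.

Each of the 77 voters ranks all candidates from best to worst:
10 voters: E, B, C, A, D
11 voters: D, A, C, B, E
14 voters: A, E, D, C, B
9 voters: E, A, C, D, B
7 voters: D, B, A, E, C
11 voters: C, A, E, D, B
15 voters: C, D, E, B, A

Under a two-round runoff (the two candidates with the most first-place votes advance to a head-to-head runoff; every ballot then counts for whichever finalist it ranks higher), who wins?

Round 1 first-place votes: A 14, B 0, C 26, D 18, E 19. C and E advance.
Runoff: C is ranked above E on 37 ballots, E above C on 40.

E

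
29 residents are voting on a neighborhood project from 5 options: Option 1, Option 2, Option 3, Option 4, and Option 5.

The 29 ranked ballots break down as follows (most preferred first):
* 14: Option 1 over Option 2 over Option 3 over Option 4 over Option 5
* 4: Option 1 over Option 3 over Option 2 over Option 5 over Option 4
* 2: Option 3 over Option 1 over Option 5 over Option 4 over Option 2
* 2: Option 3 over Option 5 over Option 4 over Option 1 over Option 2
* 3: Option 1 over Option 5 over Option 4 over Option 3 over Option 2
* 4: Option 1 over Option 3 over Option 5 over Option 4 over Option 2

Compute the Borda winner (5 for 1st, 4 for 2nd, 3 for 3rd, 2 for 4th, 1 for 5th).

Option 1

Option 1: 14×5 + 4×5 + 2×4 + 2×2 + 3×5 + 4×5 = 137
Option 2: 14×4 + 4×3 + 2×1 + 2×1 + 3×1 + 4×1 = 79
Option 3: 14×3 + 4×4 + 2×5 + 2×5 + 3×2 + 4×4 = 100
Option 4: 14×2 + 4×1 + 2×2 + 2×3 + 3×3 + 4×2 = 59
Option 5: 14×1 + 4×2 + 2×3 + 2×4 + 3×4 + 4×3 = 60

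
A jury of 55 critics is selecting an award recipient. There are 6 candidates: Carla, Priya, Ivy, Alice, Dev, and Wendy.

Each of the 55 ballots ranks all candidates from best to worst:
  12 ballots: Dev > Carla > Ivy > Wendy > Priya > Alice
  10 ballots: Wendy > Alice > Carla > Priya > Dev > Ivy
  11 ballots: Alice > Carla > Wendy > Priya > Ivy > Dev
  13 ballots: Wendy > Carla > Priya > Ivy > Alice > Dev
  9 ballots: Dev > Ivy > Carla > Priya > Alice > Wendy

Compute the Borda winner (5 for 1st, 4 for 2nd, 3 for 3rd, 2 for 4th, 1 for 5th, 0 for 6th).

Carla: 12×4 + 10×3 + 11×4 + 13×4 + 9×3 = 201
Priya: 12×1 + 10×2 + 11×2 + 13×3 + 9×2 = 111
Ivy: 12×3 + 10×0 + 11×1 + 13×2 + 9×4 = 109
Alice: 12×0 + 10×4 + 11×5 + 13×1 + 9×1 = 117
Dev: 12×5 + 10×1 + 11×0 + 13×0 + 9×5 = 115
Wendy: 12×2 + 10×5 + 11×3 + 13×5 + 9×0 = 172

Carla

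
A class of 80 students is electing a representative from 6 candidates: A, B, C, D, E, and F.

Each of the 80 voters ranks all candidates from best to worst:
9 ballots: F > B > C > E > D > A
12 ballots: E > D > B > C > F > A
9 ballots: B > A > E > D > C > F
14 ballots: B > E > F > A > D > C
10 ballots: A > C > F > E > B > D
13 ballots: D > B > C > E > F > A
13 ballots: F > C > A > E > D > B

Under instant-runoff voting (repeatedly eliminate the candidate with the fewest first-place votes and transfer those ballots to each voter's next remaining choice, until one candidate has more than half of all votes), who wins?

Round 1: A 10, B 23, C 0, D 13, E 12, F 22. C eliminated.
Round 2: A 10, B 23, D 13, E 12, F 22. A eliminated.
Round 3: B 23, D 13, E 12, F 32. E eliminated.
Round 4: B 23, D 25, F 32. B eliminated.
Round 5: D 34, F 46. F has a majority (≥41).

F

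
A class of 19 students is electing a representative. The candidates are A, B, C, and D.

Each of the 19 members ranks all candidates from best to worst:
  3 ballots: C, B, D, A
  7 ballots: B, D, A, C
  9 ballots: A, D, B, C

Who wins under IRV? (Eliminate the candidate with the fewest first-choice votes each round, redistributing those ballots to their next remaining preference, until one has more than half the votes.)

Round 1: A 9, B 7, C 3, D 0. D eliminated.
Round 2: A 9, B 7, C 3. C eliminated.
Round 3: A 9, B 10. B has a majority (≥10).

B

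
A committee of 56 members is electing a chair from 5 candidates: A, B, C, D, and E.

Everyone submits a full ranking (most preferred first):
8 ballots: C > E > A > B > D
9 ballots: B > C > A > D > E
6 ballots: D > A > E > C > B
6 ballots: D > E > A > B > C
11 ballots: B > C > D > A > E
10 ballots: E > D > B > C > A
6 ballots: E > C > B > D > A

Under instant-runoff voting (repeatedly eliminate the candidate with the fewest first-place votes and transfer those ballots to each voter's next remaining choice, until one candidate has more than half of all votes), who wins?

E

Round 1: A 0, B 20, C 8, D 12, E 16. A eliminated.
Round 2: B 20, C 8, D 12, E 16. C eliminated.
Round 3: B 20, D 12, E 24. D eliminated.
Round 4: B 20, E 36. E has a majority (≥29).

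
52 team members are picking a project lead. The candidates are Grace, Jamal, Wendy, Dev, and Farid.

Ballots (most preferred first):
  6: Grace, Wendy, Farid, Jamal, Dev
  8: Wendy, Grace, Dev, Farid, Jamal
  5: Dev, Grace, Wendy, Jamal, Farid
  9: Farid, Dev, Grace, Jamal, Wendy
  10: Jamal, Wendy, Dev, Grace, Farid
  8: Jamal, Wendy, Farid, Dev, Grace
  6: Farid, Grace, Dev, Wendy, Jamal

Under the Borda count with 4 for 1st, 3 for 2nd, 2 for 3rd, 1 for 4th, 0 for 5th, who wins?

Wendy

Grace: 6×4 + 8×3 + 5×3 + 9×2 + 10×1 + 8×0 + 6×3 = 109
Jamal: 6×1 + 8×0 + 5×1 + 9×1 + 10×4 + 8×4 + 6×0 = 92
Wendy: 6×3 + 8×4 + 5×2 + 9×0 + 10×3 + 8×3 + 6×1 = 120
Dev: 6×0 + 8×2 + 5×4 + 9×3 + 10×2 + 8×1 + 6×2 = 103
Farid: 6×2 + 8×1 + 5×0 + 9×4 + 10×0 + 8×2 + 6×4 = 96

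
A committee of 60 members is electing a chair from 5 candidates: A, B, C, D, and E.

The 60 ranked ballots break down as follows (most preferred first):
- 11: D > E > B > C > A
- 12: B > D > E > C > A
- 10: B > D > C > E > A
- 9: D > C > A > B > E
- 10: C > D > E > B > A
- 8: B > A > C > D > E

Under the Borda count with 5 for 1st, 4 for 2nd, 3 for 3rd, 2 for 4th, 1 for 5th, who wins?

A: 11×1 + 12×1 + 10×1 + 9×3 + 10×1 + 8×4 = 102
B: 11×3 + 12×5 + 10×5 + 9×2 + 10×2 + 8×5 = 221
C: 11×2 + 12×2 + 10×3 + 9×4 + 10×5 + 8×3 = 186
D: 11×5 + 12×4 + 10×4 + 9×5 + 10×4 + 8×2 = 244
E: 11×4 + 12×3 + 10×2 + 9×1 + 10×3 + 8×1 = 147

D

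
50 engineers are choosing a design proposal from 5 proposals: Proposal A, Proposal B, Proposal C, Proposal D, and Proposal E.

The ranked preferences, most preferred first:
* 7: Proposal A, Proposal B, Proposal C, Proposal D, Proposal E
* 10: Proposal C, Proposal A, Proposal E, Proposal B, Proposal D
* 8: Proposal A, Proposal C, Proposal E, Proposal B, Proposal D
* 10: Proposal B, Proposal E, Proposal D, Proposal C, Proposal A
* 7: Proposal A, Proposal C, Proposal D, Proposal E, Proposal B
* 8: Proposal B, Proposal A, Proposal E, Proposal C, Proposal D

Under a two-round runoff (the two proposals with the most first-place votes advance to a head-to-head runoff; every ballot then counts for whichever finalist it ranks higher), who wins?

Round 1 first-place votes: Proposal A 22, Proposal B 18, Proposal C 10, Proposal D 0, Proposal E 0. Proposal A and Proposal B advance.
Runoff: Proposal A is ranked above Proposal B on 32 ballots, Proposal B above Proposal A on 18.

Proposal A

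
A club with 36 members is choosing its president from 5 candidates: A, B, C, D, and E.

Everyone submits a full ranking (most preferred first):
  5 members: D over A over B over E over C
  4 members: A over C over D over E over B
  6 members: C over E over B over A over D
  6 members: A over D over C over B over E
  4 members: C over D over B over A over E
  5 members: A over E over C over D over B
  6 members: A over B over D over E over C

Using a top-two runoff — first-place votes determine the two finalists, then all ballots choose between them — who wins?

A

Round 1 first-place votes: A 21, B 0, C 10, D 5, E 0. A and C advance.
Runoff: A is ranked above C on 26 ballots, C above A on 10.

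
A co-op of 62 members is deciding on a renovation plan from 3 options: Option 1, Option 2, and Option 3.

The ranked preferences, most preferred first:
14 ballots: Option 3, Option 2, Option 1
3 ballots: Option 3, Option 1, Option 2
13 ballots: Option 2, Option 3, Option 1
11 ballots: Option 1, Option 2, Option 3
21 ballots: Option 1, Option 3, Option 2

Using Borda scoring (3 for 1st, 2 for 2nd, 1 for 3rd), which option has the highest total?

Option 1: 14×1 + 3×2 + 13×1 + 11×3 + 21×3 = 129
Option 2: 14×2 + 3×1 + 13×3 + 11×2 + 21×1 = 113
Option 3: 14×3 + 3×3 + 13×2 + 11×1 + 21×2 = 130

Option 3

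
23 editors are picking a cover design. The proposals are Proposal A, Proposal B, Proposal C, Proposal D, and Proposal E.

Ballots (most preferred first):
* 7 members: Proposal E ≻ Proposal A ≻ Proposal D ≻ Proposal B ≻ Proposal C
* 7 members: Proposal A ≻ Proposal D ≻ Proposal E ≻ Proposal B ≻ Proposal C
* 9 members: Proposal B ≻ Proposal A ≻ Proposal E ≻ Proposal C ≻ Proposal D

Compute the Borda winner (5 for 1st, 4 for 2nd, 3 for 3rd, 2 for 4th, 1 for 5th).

Proposal A

Proposal A: 7×4 + 7×5 + 9×4 = 99
Proposal B: 7×2 + 7×2 + 9×5 = 73
Proposal C: 7×1 + 7×1 + 9×2 = 32
Proposal D: 7×3 + 7×4 + 9×1 = 58
Proposal E: 7×5 + 7×3 + 9×3 = 83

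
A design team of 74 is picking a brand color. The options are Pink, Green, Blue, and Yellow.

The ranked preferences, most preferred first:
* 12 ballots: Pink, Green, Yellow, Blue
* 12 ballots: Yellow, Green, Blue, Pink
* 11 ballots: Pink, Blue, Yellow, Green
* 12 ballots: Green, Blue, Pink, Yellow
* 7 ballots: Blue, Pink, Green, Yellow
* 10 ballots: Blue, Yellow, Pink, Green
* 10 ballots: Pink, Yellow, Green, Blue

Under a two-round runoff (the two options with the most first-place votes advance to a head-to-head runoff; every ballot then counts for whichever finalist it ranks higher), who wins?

Blue

Round 1 first-place votes: Pink 33, Green 12, Blue 17, Yellow 12. Pink and Blue advance.
Runoff: Pink is ranked above Blue on 33 ballots, Blue above Pink on 41.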